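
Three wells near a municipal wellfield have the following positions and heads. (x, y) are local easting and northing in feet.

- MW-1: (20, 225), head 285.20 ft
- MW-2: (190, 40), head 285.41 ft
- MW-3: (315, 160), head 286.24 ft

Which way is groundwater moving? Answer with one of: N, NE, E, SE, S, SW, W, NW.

Taking MW-1 as reference: MW-2−MW-1 = (170, -185, +0.21); MW-3−MW-1 = (295, -65, +1.04).
Solve a·Δx + b·Δy = Δh: det = 170·(-65) − 295·(-185) = 43525.
∂h/∂x = [(+0.21)·(-65) − (+1.04)·(-185)] / 43525 = +0.004107
∂h/∂y = [170·(+1.04) − 295·(+0.21)] / 43525 = +0.002639
Flow = −∇h = (-0.004107 east, -0.002639 north), which points southwest.

SW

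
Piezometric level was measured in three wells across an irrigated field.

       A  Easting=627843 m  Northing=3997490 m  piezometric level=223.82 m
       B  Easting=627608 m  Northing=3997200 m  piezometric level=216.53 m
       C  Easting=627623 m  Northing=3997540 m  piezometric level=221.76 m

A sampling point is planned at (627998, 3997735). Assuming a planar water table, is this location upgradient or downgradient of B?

upgradient

With h = a·x + b·y + c and A as origin, the differences give:
  (-235)·a + (-290)·b = -7.29
  (-220)·a + 50·b = -2.06
Eliminate b (×50 and ×(-290), subtract): -75550·a = -961.900 → a = ∂h/∂x = +0.01273
Back-substitute: b = ∂h/∂y = +0.01482.
Head at (627998, 3997735) = 223.82 + (+0.01273)·(155) + (+0.01482)·(245) = 229.42 m.
That is higher than the 216.53 m at B, so the point is upgradient.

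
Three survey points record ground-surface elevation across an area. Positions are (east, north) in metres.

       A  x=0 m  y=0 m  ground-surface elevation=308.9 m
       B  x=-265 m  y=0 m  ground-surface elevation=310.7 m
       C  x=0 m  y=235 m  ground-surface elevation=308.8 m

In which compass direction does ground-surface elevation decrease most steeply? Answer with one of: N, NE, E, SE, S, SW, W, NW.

E

∂z/∂x = (310.7 − 308.9) / (-265 − 0) = -0.006792
∂z/∂y = (308.8 − 308.9) / (235 − 0) = -0.0004255
Steepest decrease is along −∇f = (+0.006792 E, +0.0004255 N) → east.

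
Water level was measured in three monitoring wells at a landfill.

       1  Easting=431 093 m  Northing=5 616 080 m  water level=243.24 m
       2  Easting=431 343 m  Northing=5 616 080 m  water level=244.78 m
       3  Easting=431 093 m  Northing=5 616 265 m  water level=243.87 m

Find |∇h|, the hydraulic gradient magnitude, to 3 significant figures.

0.00704

∂h/∂x = (244.78 − 243.24) / (431343 − 431093) = +0.006160
∂h/∂y = (243.87 − 243.24) / (5616265 − 5616080) = +0.003405
|∇h| = √(0.006160² + 0.003405²) = 0.007038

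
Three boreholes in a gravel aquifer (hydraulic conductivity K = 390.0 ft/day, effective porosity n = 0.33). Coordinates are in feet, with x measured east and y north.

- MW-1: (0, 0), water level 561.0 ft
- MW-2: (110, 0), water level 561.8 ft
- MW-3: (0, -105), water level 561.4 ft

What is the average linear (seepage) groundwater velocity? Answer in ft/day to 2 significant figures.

9.7 ft/day

∂h/∂x = (561.8 − 561.0) / (110 − 0) = +0.007273
∂h/∂y = (561.4 − 561.0) / (-105 − 0) = -0.003810
|∇h| = √(0.007273² + -0.003810²) = 0.008211
Seepage velocity v = K·i/n = 390.0 × 0.008211 / 0.33 = 9.704 ft/day.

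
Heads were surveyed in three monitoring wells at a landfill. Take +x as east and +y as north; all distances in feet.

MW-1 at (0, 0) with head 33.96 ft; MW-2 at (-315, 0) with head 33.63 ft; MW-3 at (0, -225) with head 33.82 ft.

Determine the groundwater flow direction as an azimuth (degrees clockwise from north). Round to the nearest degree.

∂h/∂x = (33.63 − 33.96) / (-315 − 0) = +0.001048
∂h/∂y = (33.82 − 33.96) / (-225 − 0) = +0.0006222
Flow direction (−∇h) has components (-0.001048 E, -0.0006222 N).
Azimuth = atan2(E, N) = atan2(-0.001048, -0.0006222) = 239.3° ≈ 239°.

239°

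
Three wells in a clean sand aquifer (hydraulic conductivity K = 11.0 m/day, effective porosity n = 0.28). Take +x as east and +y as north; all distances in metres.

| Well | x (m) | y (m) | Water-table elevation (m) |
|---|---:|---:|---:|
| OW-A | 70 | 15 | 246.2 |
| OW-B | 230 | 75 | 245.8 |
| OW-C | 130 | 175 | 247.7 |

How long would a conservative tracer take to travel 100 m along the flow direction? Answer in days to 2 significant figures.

With h = a·x + b·y + c and OW-A as origin, the differences give:
  160·a + 60·b = -0.4
  60·a + 160·b = +1.5
Eliminate b (×160 and ×60, subtract): 22000·a = -154.00 → a = ∂h/∂x = -0.007000
Back-substitute: b = ∂h/∂y = +0.01200.
|∇h| = √(-0.007000² + 0.01200²) = 0.01389
Seepage velocity v = K·i/n = 11.0 × 0.01389 / 0.28 = 0.5457 m/day.
t = 100 / 0.5457 = 183.3 days.

180 days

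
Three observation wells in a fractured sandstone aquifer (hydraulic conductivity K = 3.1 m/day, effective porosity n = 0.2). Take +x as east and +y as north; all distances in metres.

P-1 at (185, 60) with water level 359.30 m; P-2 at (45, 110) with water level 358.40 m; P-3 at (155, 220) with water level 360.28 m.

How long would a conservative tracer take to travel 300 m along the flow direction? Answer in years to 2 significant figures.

With h = a·x + b·y + c and P-1 as origin, the differences give:
  (-140)·a + 50·b = -0.90
  (-30)·a + 160·b = +0.98
Eliminate b (×160 and ×50, subtract): -20900·a = -193.000 → a = ∂h/∂x = +0.009234
Back-substitute: b = ∂h/∂y = +0.007856.
|∇h| = √(0.009234² + 0.007856²) = 0.01212
Seepage velocity v = K·i/n = 3.1 × 0.01212 / 0.2 = 0.1879 m/day.
t = 300 / 0.1879 = 1597 days = 4.37 years.

4.4 years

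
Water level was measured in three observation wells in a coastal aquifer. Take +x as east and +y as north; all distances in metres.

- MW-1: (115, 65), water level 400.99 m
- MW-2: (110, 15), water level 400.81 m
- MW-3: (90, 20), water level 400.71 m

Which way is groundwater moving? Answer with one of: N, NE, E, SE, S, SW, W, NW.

SW

Taking MW-1 as reference: MW-2−MW-1 = (-5, -50, -0.18); MW-3−MW-1 = (-25, -45, -0.28).
Solve a·Δx + b·Δy = Δh: det = (-5)·(-45) − (-25)·(-50) = -1025.
∂h/∂x = [(-0.18)·(-45) − (-0.28)·(-50)] / -1025 = +0.005756
∂h/∂y = [(-5)·(-0.28) − (-25)·(-0.18)] / -1025 = +0.003024
Flow = −∇h = (-0.005756 east, -0.003024 north), which points southwest.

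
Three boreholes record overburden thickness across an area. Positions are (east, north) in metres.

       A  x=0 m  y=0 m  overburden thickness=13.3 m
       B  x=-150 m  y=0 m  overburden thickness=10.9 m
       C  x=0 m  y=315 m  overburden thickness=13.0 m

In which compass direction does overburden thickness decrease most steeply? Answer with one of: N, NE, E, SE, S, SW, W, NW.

∂d/∂x = (10.9 − 13.3) / (-150 − 0) = +0.01600
∂d/∂y = (13.0 − 13.3) / (315 − 0) = -0.0009524
Steepest decrease is along −∇f = (-0.01600 E, +0.0009524 N) → west.

W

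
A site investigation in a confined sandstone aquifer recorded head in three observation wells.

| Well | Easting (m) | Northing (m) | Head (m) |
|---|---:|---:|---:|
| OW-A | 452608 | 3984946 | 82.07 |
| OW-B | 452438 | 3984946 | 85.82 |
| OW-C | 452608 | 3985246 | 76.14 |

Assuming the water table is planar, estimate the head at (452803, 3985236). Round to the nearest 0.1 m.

72.0 m

∂h/∂x = (85.82 − 82.07) / (452438 − 452608) = -0.02206
∂h/∂y = (76.14 − 82.07) / (3985246 − 3984946) = -0.01977
h(452803, 3985236) = 82.07 + (-0.02206)·(195) + (-0.01977)·(290) = 82.07 -4.301 -5.732 = 72.036 m.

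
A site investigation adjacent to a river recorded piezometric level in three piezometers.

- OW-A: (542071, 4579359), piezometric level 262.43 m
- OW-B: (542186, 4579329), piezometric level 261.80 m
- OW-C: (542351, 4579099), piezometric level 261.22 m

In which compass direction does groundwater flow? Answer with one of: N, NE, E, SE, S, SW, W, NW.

E

Differences from OW-A: to OW-B (Δx, Δy, Δh) = (115, -30, -0.63); to OW-C = (280, -260, -1.21).
Solve a·Δx + b·Δy = Δh: det = 115·(-260) − 280·(-30) = -21500.
∂h/∂x = [(-0.63)·(-260) − (-1.21)·(-30)] / -21500 = -0.005930
∂h/∂y = [115·(-1.21) − 280·(-0.63)] / -21500 = -0.001733
Flow = −∇h = (+0.005930 east, +0.001733 north), which points east.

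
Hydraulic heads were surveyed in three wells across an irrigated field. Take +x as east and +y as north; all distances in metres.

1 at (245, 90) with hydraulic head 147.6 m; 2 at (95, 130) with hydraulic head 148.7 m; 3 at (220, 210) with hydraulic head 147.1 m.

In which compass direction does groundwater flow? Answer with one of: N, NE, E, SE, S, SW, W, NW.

Differences from 1: to 2 (Δx, Δy, Δh) = (-150, 40, +1.1); to 3 = (-25, 120, -0.5).
Determinant of the coordinate differences = (-150)·120 − (-25)·40 = -17000.
∂h/∂x = [(+1.1)·120 − (-0.5)·40] / -17000 = -0.008941
∂h/∂y = [(-150)·(-0.5) − (-25)·(+1.1)] / -17000 = -0.006029
Flow = −∇h = (+0.008941 east, +0.006029 north), which points northeast.

NE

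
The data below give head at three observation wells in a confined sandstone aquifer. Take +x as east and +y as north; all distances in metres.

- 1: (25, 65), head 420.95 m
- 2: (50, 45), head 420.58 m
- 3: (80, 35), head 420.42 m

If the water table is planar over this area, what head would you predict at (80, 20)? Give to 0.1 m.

420.1 m

Taking 1 as reference: 2−1 = (25, -20, -0.37); 3−1 = (55, -30, -0.53).
Determinant of the coordinate differences = 25·(-30) − 55·(-20) = 350.
∂h/∂x = [(-0.37)·(-30) − (-0.53)·(-20)] / 350 = +0.001429
∂h/∂y = [25·(-0.53) − 55·(-0.37)] / 350 = +0.02029
h(80, 20) = 420.95 + (+0.001429)·(55) + (+0.02029)·(-45) = 420.95 +0.079 -0.913 = 420.116 m.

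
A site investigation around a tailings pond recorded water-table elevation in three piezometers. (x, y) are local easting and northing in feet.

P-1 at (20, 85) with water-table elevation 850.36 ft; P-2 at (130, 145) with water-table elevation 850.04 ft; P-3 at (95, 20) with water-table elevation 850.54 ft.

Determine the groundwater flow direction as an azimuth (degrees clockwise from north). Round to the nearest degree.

013°

Taking P-1 as reference: P-2−P-1 = (110, 60, -0.32); P-3−P-1 = (75, -65, +0.18).
Determinant of the coordinate differences = 110·(-65) − 75·60 = -11650.
∂h/∂x = [(-0.32)·(-65) − (+0.18)·60] / -11650 = -0.0008584
∂h/∂y = [110·(+0.18) − 75·(-0.32)] / -11650 = -0.003760
Flow direction (−∇h) has components (+0.0008584 E, +0.003760 N).
Azimuth = atan2(E, N) = atan2(+0.0008584, +0.003760) = 12.9° ≈ 013°.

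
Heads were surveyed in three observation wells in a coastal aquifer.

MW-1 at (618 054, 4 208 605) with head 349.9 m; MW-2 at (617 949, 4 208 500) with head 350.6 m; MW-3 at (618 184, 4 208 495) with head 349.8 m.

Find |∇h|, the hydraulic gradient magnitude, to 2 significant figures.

0.0047

Taking MW-1 as reference: MW-2−MW-1 = (-105, -105, +0.7); MW-3−MW-1 = (130, -110, -0.1).
Determinant of the coordinate differences = (-105)·(-110) − 130·(-105) = 25200.
∂h/∂x = [(+0.7)·(-110) − (-0.1)·(-105)] / 25200 = -0.003472
∂h/∂y = [(-105)·(-0.1) − 130·(+0.7)] / 25200 = -0.003194
|∇h| = √(-0.003472² + -0.003194²) = 0.004718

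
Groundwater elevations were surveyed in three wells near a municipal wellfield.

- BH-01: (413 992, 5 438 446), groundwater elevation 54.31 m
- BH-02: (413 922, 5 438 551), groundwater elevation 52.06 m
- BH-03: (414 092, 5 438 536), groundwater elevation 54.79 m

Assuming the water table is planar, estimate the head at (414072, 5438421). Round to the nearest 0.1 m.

55.8 m

Differences from BH-01: to BH-02 (Δx, Δy, Δh) = (-70, 105, -2.25); to BH-03 = (100, 90, +0.48).
Solve a·Δx + b·Δy = Δh: det = (-70)·90 − 100·105 = -16800.
∂h/∂x = [(-2.25)·90 − (+0.48)·105] / -16800 = +0.01505
∂h/∂y = [(-70)·(+0.48) − 100·(-2.25)] / -16800 = -0.01139
h(414072, 5438421) = 54.31 + (+0.01505)·(80) + (-0.01139)·(-25) = 54.31 +1.204 +0.285 = 55.799 m.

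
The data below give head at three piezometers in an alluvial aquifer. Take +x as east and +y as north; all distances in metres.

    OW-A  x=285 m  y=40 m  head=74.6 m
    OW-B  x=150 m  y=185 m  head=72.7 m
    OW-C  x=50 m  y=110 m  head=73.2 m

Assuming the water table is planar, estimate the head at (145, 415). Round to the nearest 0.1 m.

70.3 m

Taking OW-A as reference: OW-B−OW-A = (-135, 145, -1.9); OW-C−OW-A = (-235, 70, -1.4).
Solve a·Δx + b·Δy = Δh: det = (-135)·70 − (-235)·145 = 24625.
∂h/∂x = [(-1.9)·70 − (-1.4)·145] / 24625 = +0.002843
∂h/∂y = [(-135)·(-1.4) − (-235)·(-1.9)] / 24625 = -0.01046
h(145, 415) = 74.6 + (+0.002843)·(-140) + (-0.01046)·(375) = 74.6 -0.398 -3.921 = 70.281 m.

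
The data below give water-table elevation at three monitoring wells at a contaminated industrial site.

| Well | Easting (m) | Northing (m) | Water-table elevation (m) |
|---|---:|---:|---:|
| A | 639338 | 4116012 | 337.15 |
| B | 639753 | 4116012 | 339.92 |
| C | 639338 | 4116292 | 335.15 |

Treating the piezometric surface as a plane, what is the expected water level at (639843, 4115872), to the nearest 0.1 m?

341.5 m

∂h/∂x = (339.92 − 337.15) / (639753 − 639338) = +0.006675
∂h/∂y = (335.15 − 337.15) / (4116292 − 4116012) = -0.007143
h(639843, 4115872) = 337.15 + (+0.006675)·(505) + (-0.007143)·(-140) = 337.15 +3.371 +1.000 = 341.521 m.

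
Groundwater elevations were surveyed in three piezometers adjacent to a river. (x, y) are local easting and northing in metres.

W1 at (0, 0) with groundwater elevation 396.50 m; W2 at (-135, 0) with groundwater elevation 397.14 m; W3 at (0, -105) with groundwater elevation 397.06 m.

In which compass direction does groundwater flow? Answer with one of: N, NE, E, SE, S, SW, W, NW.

∂h/∂x = (397.14 − 396.50) / (-135 − 0) = -0.004741
∂h/∂y = (397.06 − 396.50) / (-105 − 0) = -0.005333
Flow = −∇h = (+0.004741 east, +0.005333 north), which points northeast.

NE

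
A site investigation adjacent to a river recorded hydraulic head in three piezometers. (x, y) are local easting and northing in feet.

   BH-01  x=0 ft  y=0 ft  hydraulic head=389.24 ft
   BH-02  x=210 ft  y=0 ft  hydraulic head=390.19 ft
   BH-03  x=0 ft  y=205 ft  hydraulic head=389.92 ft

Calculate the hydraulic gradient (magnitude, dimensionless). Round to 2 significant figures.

∂h/∂x = (390.19 − 389.24) / (210 − 0) = +0.004524
∂h/∂y = (389.92 − 389.24) / (205 − 0) = +0.003317
|∇h| = √(0.004524² + 0.003317²) = 0.00561

0.0056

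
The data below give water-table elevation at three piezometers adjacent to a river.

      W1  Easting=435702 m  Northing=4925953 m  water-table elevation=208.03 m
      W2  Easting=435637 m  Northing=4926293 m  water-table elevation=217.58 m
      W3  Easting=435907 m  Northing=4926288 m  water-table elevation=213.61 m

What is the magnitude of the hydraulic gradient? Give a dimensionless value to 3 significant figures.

With h = a·x + b·y + c and W1 as origin, the differences give:
  (-65)·a + 340·b = +9.55
  205·a + 335·b = +5.58
Eliminate b (×335 and ×340, subtract): -91475·a = 1302.050 → a = ∂h/∂x = -0.01423
Back-substitute: b = ∂h/∂y = +0.02537.
|∇h| = √(-0.01423² + 0.02537²) = 0.02909

0.0291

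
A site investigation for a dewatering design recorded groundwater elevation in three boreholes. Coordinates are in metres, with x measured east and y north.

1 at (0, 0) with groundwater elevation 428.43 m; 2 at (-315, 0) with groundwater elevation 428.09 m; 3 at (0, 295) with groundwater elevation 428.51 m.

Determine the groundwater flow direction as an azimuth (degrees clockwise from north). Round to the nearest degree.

∂h/∂x = (428.09 − 428.43) / (-315 − 0) = +0.001079
∂h/∂y = (428.51 − 428.43) / (295 − 0) = +0.0002712
Flow direction (−∇h) has components (-0.001079 E, -0.0002712 N).
Azimuth = atan2(E, N) = atan2(-0.001079, -0.0002712) = 255.9° ≈ 256°.

256°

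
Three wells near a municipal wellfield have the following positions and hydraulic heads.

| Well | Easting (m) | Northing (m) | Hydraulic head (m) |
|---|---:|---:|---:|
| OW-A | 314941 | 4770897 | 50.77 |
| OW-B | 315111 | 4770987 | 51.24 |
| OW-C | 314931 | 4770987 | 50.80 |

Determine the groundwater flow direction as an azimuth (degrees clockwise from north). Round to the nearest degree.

With h = a·x + b·y + c and OW-A as origin, the differences give:
  170·a + 90·b = +0.47
  (-10)·a + 90·b = +0.03
Eliminate b (×90 and ×90, subtract): 16200·a = 39.600 → a = ∂h/∂x = +0.002444
Back-substitute: b = ∂h/∂y = +0.0006049.
Flow direction (−∇h) has components (-0.002444 E, -0.0006049 N).
Azimuth = atan2(E, N) = atan2(-0.002444, -0.0006049) = 256.1° ≈ 256°.

256°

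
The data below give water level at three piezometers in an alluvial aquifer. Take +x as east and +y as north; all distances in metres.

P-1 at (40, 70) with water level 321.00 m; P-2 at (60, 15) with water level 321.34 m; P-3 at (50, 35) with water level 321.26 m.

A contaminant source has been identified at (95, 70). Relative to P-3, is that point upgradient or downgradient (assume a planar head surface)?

downgradient

Three-point gradient (reference P-1): Δ to P-2 = (20, -55, +0.34), Δ to P-3 = (10, -35, +0.26).
∂h/∂x = -0.01600, ∂h/∂y = -0.01200 (det = -150).
Head at (95, 70) = 321.00 + (-0.01600)·(55) + (-0.01200)·(0) = 320.12 m.
That is lower than the 321.26 m at P-3, so the point is downgradient.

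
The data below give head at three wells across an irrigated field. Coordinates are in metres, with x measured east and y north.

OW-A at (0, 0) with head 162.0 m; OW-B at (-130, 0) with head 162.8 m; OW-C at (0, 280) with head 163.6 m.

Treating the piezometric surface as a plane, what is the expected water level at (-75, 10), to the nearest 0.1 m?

162.5 m

∂h/∂x = (162.8 − 162.0) / (-130 − 0) = -0.006154
∂h/∂y = (163.6 − 162.0) / (280 − 0) = +0.005714
h(-75, 10) = 162.0 + (-0.006154)·(-75) + (+0.005714)·(10) = 162.0 +0.462 +0.057 = 162.519 m.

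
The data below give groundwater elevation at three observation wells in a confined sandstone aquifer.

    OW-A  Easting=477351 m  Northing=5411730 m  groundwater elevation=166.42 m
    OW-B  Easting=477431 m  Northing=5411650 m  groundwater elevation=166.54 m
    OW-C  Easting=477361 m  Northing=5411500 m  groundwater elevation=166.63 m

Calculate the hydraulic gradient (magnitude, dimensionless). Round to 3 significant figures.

0.00108

Taking OW-A as reference: OW-B−OW-A = (80, -80, +0.12); OW-C−OW-A = (10, -230, +0.21).
Determinant of the coordinate differences = 80·(-230) − 10·(-80) = -17600.
∂h/∂x = [(+0.12)·(-230) − (+0.21)·(-80)] / -17600 = +0.0006136
∂h/∂y = [80·(+0.21) − 10·(+0.12)] / -17600 = -0.0008864
|∇h| = √(0.0006136² + -0.0008864²) = 0.001078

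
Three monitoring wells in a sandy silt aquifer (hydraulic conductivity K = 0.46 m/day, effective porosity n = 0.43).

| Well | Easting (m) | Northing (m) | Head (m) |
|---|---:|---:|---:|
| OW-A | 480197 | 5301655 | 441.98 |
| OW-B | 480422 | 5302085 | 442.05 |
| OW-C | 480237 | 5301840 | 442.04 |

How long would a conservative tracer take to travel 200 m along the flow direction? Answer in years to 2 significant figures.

750 years

Differences from OW-A: to OW-B (Δx, Δy, Δh) = (225, 430, +0.07); to OW-C = (40, 185, +0.06).
Solve a·Δx + b·Δy = Δh: det = 225·185 − 40·430 = 24425.
∂h/∂x = [(+0.07)·185 − (+0.06)·430] / 24425 = -0.0005261
∂h/∂y = [225·(+0.06) − 40·(+0.07)] / 24425 = +0.0004381
|∇h| = √(-0.0005261² + 0.0004381²) = 0.0006846
Seepage velocity v = K·i/n = 0.46 × 0.0006846 / 0.43 = 0.0007324 m/day.
t = 200 / 0.0007324 = 2.731e+05 days = 748 years.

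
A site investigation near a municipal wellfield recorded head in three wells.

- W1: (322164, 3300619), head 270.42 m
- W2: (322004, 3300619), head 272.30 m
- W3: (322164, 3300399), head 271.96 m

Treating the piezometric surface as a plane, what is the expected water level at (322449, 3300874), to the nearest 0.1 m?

∂h/∂x = (272.30 − 270.42) / (322004 − 322164) = -0.01175
∂h/∂y = (271.96 − 270.42) / (3300399 − 3300619) = -0.007000
h(322449, 3300874) = 270.42 + (-0.01175)·(285) + (-0.007000)·(255) = 270.42 -3.349 -1.785 = 265.286 m.

265.3 m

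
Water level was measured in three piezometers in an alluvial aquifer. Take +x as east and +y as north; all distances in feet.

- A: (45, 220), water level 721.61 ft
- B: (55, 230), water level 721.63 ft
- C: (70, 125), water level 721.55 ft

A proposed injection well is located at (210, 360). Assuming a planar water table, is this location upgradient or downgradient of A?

Differences from A: to B (Δx, Δy, Δh) = (10, 10, +0.02); to C = (25, -95, -0.06).
Determinant of the coordinate differences = 10·(-95) − 25·10 = -1200.
∂h/∂x = [(+0.02)·(-95) − (-0.06)·10] / -1200 = +0.001083
∂h/∂y = [10·(-0.06) − 25·(+0.02)] / -1200 = +0.0009167
Head at (210, 360) = 721.61 + (+0.001083)·(165) + (+0.0009167)·(140) = 721.92 ft.
That is higher than the 721.61 ft at A, so the point is upgradient.

upgradient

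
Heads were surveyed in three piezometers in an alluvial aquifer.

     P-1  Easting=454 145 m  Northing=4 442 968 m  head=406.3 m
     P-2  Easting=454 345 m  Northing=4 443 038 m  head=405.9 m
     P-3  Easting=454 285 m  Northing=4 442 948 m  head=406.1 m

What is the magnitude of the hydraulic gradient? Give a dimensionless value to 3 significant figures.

0.00197

Differences from P-1: to P-2 (Δx, Δy, Δh) = (200, 70, -0.4); to P-3 = (140, -20, -0.2).
Solve a·Δx + b·Δy = Δh: det = 200·(-20) − 140·70 = -13800.
∂h/∂x = [(-0.4)·(-20) − (-0.2)·70] / -13800 = -0.001594
∂h/∂y = [200·(-0.2) − 140·(-0.4)] / -13800 = -0.001159
|∇h| = √(-0.001594² + -0.001159²) = 0.001971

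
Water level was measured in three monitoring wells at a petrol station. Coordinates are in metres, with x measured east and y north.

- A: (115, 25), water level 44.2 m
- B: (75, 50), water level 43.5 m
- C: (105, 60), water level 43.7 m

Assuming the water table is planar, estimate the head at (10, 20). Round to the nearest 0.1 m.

With h = a·x + b·y + c and A as origin, the differences give:
  (-40)·a + 25·b = -0.7
  (-10)·a + 35·b = -0.5
Eliminate b (×35 and ×25, subtract): -1150·a = -12.00 → a = ∂h/∂x = +0.01043
Back-substitute: b = ∂h/∂y = -0.01130.
h(10, 20) = 44.2 + (+0.01043)·(-105) + (-0.01130)·(-5) = 44.2 -1.096 +0.057 = 43.161 m.

43.2 m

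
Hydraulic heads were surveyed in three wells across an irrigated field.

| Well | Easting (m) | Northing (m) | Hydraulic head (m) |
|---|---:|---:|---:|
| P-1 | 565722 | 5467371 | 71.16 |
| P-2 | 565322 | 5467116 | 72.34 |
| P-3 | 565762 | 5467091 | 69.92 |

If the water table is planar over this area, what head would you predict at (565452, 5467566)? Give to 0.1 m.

73.3 m

Taking P-1 as reference: P-2−P-1 = (-400, -255, +1.18); P-3−P-1 = (40, -280, -1.24).
Solve a·Δx + b·Δy = Δh: det = (-400)·(-280) − 40·(-255) = 122200.
∂h/∂x = [(+1.18)·(-280) − (-1.24)·(-255)] / 122200 = -0.005291
∂h/∂y = [(-400)·(-1.24) − 40·(+1.18)] / 122200 = +0.003673
h(565452, 5467566) = 71.16 + (-0.005291)·(-270) + (+0.003673)·(195) = 71.16 +1.429 +0.716 = 73.305 m.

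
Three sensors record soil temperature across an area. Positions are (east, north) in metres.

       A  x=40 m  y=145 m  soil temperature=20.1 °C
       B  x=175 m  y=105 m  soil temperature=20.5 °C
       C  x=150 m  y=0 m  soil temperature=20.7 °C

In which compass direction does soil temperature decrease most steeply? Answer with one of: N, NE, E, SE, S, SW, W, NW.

Differences from A: to B (Δx, Δy, Δh) = (135, -40, +0.4); to C = (110, -145, +0.6).
Solve a·Δx + b·Δy = ΔT: det = 135·(-145) − 110·(-40) = -15175.
∂T/∂x = [(+0.4)·(-145) − (+0.6)·(-40)] / -15175 = +0.002241
∂T/∂y = [135·(+0.6) − 110·(+0.4)] / -15175 = -0.002438
Steepest decrease is along −∇f = (-0.002241 E, +0.002438 N) → northwest.

NW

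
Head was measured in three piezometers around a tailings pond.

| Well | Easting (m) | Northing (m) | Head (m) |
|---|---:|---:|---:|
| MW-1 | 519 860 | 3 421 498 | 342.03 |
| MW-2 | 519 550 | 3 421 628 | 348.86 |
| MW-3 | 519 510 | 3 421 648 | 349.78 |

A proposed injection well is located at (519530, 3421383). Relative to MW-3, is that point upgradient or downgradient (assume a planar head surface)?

With h = a·x + b·y + c and MW-1 as origin, the differences give:
  (-310)·a + 130·b = +6.83
  (-350)·a + 150·b = +7.75
Eliminate b (×150 and ×130, subtract): -1000·a = 17.000 → a = ∂h/∂x = -0.01700
Back-substitute: b = ∂h/∂y = +0.01200.
Head at (519530, 3421383) = 342.03 + (-0.01700)·(-330) + (+0.01200)·(-115) = 346.26 m.
That is lower than the 349.78 m at MW-3, so the point is downgradient.

downgradient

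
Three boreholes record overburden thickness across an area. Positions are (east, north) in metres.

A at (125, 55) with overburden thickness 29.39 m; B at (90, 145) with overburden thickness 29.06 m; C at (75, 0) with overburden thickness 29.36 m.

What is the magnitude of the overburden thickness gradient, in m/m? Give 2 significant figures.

0.0040 m/m

Taking A as reference: B−A = (-35, 90, -0.33); C−A = (-50, -55, -0.03).
Solve a·Δx + b·Δy = Δd: det = (-35)·(-55) − (-50)·90 = 6425.
∂d/∂x = [(-0.33)·(-55) − (-0.03)·90] / 6425 = +0.003245
∂d/∂y = [(-35)·(-0.03) − (-50)·(-0.33)] / 6425 = -0.002405
|∇f| = √(0.003245² + -0.002405²) = 0.004039 m/m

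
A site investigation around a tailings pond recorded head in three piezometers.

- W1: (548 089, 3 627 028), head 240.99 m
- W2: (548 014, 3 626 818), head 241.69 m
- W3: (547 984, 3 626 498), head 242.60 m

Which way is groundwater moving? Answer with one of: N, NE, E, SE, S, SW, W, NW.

With h = a·x + b·y + c and W1 as origin, the differences give:
  (-75)·a + (-210)·b = +0.70
  (-105)·a + (-530)·b = +1.61
Eliminate b (×(-530) and ×(-210), subtract): 17700·a = -32.900 → a = ∂h/∂x = -0.001859
Back-substitute: b = ∂h/∂y = -0.002669.
Flow = −∇h = (+0.001859 east, +0.002669 north), which points northeast.

NE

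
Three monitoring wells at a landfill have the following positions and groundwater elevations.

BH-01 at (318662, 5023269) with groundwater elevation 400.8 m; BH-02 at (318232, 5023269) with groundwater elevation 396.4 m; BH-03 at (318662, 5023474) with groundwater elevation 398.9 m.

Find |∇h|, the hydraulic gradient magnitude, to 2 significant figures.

0.014

∂h/∂x = (396.4 − 400.8) / (318232 − 318662) = +0.01023
∂h/∂y = (398.9 − 400.8) / (5023474 − 5023269) = -0.009268
|∇h| = √(0.01023² + -0.009268²) = 0.0138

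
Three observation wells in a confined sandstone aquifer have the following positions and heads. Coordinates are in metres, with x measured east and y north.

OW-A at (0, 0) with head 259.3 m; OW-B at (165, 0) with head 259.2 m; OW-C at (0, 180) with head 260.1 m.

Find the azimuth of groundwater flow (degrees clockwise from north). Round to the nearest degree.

172°

∂h/∂x = (259.2 − 259.3) / (165 − 0) = -0.0006061
∂h/∂y = (260.1 − 259.3) / (180 − 0) = +0.004444
Flow direction (−∇h) has components (+0.0006061 E, -0.004444 N).
Azimuth = atan2(E, N) = atan2(+0.0006061, -0.004444) = 172.2° ≈ 172°.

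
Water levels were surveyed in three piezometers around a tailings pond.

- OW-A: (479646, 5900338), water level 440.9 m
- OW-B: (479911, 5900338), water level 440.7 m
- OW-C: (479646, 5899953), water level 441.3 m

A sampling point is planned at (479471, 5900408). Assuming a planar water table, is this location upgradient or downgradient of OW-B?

upgradient

∂h/∂x = (440.7 − 440.9) / (479911 − 479646) = -0.0007547
∂h/∂y = (441.3 − 440.9) / (5899953 − 5900338) = -0.001039
Head at (479471, 5900408) = 440.9 + (-0.0007547)·(-175) + (-0.001039)·(70) = 440.96 m.
That is higher than the 440.7 m at OW-B, so the point is upgradient.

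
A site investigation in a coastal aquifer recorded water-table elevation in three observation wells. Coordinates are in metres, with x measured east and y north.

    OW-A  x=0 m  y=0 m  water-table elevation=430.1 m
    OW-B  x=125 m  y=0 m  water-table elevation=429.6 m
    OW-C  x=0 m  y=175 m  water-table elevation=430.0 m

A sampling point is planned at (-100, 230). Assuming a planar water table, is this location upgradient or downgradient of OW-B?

∂h/∂x = (429.6 − 430.1) / (125 − 0) = -0.004000
∂h/∂y = (430.0 − 430.1) / (175 − 0) = -0.0005714
Head at (-100, 230) = 430.1 + (-0.004000)·(-100) + (-0.0005714)·(230) = 430.37 m.
That is higher than the 429.6 m at OW-B, so the point is upgradient.

upgradient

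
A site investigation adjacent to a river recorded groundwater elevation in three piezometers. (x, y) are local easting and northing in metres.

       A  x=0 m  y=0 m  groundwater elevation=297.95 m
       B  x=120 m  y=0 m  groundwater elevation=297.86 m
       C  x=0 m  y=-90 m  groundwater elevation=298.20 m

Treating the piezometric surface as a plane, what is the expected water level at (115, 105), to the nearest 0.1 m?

297.6 m

∂h/∂x = (297.86 − 297.95) / (120 − 0) = -0.0007500
∂h/∂y = (298.20 − 297.95) / (-90 − 0) = -0.002778
h(115, 105) = 297.95 + (-0.0007500)·(115) + (-0.002778)·(105) = 297.95 -0.086 -0.292 = 297.572 m.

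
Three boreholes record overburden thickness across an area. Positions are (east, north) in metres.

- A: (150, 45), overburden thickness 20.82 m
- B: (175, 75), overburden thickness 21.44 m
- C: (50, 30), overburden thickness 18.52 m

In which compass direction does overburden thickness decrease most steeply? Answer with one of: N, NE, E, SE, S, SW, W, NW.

Differences from A: to B (Δx, Δy, Δh) = (25, 30, +0.62); to C = (-100, -15, -2.30).
Solve a·Δx + b·Δy = Δd: det = 25·(-15) − (-100)·30 = 2625.
∂d/∂x = [(+0.62)·(-15) − (-2.30)·30] / 2625 = +0.02274
∂d/∂y = [25·(-2.30) − (-100)·(+0.62)] / 2625 = +0.001714
Steepest decrease is along −∇f = (-0.02274 E, -0.001714 N) → west.

W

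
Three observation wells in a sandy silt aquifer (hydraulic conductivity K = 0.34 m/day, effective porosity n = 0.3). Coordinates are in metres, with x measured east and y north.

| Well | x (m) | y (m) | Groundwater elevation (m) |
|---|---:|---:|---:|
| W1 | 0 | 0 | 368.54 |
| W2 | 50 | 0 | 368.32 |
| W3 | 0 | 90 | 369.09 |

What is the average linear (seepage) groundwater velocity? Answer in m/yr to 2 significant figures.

∂h/∂x = (368.32 − 368.54) / (50 − 0) = -0.004400
∂h/∂y = (369.09 − 368.54) / (90 − 0) = +0.006111
|∇h| = √(-0.004400² + 0.006111²) = 0.00753
Seepage velocity v = K·i/n = 0.34 × 0.00753 / 0.3 = 0.008534 m/day = 3.117 m/yr.

3.1 m/yr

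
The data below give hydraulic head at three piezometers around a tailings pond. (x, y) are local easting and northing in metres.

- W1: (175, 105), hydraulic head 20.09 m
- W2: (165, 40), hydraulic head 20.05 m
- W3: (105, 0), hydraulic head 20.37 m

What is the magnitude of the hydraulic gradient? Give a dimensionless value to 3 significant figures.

0.00660

Differences from W1: to W2 (Δx, Δy, Δh) = (-10, -65, -0.04); to W3 = (-70, -105, +0.28).
Solve a·Δx + b·Δy = Δh: det = (-10)·(-105) − (-70)·(-65) = -3500.
∂h/∂x = [(-0.04)·(-105) − (+0.28)·(-65)] / -3500 = -0.006400
∂h/∂y = [(-10)·(+0.28) − (-70)·(-0.04)] / -3500 = +0.001600
|∇h| = √(-0.006400² + 0.001600²) = 0.006597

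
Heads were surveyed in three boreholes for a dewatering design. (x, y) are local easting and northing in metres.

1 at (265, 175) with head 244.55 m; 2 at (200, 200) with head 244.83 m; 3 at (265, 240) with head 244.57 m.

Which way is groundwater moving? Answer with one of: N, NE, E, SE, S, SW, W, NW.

Three-point gradient (reference 1): Δ to 2 = (-65, 25, +0.28), Δ to 3 = (0, 65, +0.02).
∂h/∂x = -0.004189, ∂h/∂y = +0.0003077 (det = -4225).
Flow = −∇h = (+0.004189 east, -0.0003077 north), which points east.

E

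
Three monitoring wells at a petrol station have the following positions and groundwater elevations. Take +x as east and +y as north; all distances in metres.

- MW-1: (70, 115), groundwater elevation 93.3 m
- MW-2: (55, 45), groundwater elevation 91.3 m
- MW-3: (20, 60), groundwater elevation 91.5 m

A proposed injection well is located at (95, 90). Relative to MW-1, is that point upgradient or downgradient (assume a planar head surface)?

Taking MW-1 as reference: MW-2−MW-1 = (-15, -70, -2.0); MW-3−MW-1 = (-50, -55, -1.8).
Solve a·Δx + b·Δy = Δh: det = (-15)·(-55) − (-50)·(-70) = -2675.
∂h/∂x = [(-2.0)·(-55) − (-1.8)·(-70)] / -2675 = +0.005981
∂h/∂y = [(-15)·(-1.8) − (-50)·(-2.0)] / -2675 = +0.02729
Head at (95, 90) = 93.3 + (+0.005981)·(25) + (+0.02729)·(-25) = 92.77 m.
That is lower than the 93.3 m at MW-1, so the point is downgradient.

downgradient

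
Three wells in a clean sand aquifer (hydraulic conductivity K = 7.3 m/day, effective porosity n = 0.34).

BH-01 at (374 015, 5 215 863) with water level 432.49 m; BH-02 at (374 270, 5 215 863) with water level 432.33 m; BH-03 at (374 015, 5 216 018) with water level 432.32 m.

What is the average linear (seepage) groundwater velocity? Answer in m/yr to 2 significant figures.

9.9 m/yr

∂h/∂x = (432.33 − 432.49) / (374270 − 374015) = -0.0006275
∂h/∂y = (432.32 − 432.49) / (5216018 − 5215863) = -0.001097
|∇h| = √(-0.0006275² + -0.001097²) = 0.001264
Seepage velocity v = K·i/n = 7.3 × 0.001264 / 0.34 = 0.02714 m/day = 9.913 m/yr.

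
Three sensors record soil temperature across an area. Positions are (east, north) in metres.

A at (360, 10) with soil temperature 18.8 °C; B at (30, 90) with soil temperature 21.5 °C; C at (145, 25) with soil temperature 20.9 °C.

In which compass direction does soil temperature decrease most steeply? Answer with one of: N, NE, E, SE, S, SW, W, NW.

With T = a·x + b·y + c and A as origin, the differences give:
  (-330)·a + 80·b = +2.7
  (-215)·a + 15·b = +2.1
Eliminate b (×15 and ×80, subtract): 12250·a = -127.50 → a = ∂T/∂x = -0.01041
Back-substitute: b = ∂T/∂y = -0.009184.
Steepest decrease is along −∇f = (+0.01041 E, +0.009184 N) → northeast.

NE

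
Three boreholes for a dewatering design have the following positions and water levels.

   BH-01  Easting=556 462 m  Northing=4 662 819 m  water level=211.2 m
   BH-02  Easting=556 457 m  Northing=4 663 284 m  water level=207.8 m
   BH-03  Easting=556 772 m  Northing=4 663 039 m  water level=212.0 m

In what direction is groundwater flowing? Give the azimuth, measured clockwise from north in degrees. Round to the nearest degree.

313°

With h = a·x + b·y + c and BH-01 as origin, the differences give:
  (-5)·a + 465·b = -3.4
  310·a + 220·b = +0.8
Eliminate b (×220 and ×465, subtract): -145250·a = -1120.00 → a = ∂h/∂x = +0.007711
Back-substitute: b = ∂h/∂y = -0.007229.
Flow direction (−∇h) has components (-0.007711 E, +0.007229 N).
Azimuth = atan2(E, N) = atan2(-0.007711, +0.007229) = 313.2° ≈ 313°.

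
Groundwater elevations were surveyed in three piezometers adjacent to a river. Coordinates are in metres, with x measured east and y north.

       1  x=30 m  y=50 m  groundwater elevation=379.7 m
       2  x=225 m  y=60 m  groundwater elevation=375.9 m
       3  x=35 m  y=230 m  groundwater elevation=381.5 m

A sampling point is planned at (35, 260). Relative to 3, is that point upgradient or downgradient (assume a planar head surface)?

upgradient

With h = a·x + b·y + c and 1 as origin, the differences give:
  195·a + 10·b = -3.8
  5·a + 180·b = +1.8
Eliminate b (×180 and ×10, subtract): 35050·a = -702.00 → a = ∂h/∂x = -0.02003
Back-substitute: b = ∂h/∂y = +0.01056.
Head at (35, 260) = 379.7 + (-0.02003)·(5) + (+0.01056)·(210) = 381.82 m.
That is higher than the 381.5 m at 3, so the point is upgradient.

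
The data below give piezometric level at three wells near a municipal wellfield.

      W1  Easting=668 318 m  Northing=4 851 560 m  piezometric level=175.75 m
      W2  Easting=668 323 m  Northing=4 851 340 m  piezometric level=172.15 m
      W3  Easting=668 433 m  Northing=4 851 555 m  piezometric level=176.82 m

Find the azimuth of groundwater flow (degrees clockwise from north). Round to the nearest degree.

Taking W1 as reference: W2−W1 = (5, -220, -3.60); W3−W1 = (115, -5, +1.07).
Determinant of the coordinate differences = 5·(-5) − 115·(-220) = 25275.
∂h/∂x = [(-3.60)·(-5) − (+1.07)·(-220)] / 25275 = +0.01003
∂h/∂y = [5·(+1.07) − 115·(-3.60)] / 25275 = +0.01659
Flow direction (−∇h) has components (-0.01003 E, -0.01659 N).
Azimuth = atan2(E, N) = atan2(-0.01003, -0.01659) = 211.1° ≈ 211°.

211°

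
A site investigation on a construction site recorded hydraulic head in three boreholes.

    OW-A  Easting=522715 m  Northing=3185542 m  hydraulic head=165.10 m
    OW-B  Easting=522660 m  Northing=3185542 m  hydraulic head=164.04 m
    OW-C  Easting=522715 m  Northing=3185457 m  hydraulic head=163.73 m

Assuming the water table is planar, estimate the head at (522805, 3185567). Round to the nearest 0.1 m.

167.2 m

∂h/∂x = (164.04 − 165.10) / (522660 − 522715) = +0.01927
∂h/∂y = (163.73 − 165.10) / (3185457 − 3185542) = +0.01612
h(522805, 3185567) = 165.10 + (+0.01927)·(90) + (+0.01612)·(25) = 165.10 +1.735 +0.403 = 167.237 m.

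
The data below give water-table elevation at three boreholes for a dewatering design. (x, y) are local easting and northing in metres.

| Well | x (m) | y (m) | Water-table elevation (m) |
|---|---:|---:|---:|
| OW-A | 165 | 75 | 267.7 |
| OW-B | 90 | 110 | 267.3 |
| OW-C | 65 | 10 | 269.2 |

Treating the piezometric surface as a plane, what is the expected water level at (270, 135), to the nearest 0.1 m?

With h = a·x + b·y + c and OW-A as origin, the differences give:
  (-75)·a + 35·b = -0.4
  (-100)·a + (-65)·b = +1.5
Eliminate b (×(-65) and ×35, subtract): 8375·a = -26.50 → a = ∂h/∂x = -0.003164
Back-substitute: b = ∂h/∂y = -0.01821.
h(270, 135) = 267.7 + (-0.003164)·(105) + (-0.01821)·(60) = 267.7 -0.332 -1.093 = 266.275 m.

266.3 m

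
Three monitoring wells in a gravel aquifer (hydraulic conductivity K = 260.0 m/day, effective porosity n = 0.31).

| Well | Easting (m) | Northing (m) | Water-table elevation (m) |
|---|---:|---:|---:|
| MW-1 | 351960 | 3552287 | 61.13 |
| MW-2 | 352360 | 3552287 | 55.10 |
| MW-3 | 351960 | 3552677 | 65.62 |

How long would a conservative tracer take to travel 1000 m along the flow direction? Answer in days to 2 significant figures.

63 days

∂h/∂x = (55.10 − 61.13) / (352360 − 351960) = -0.01508
∂h/∂y = (65.62 − 61.13) / (3552677 − 3552287) = +0.01151
|∇h| = √(-0.01508² + 0.01151²) = 0.01897
Seepage velocity v = K·i/n = 260.0 × 0.01897 / 0.31 = 15.91 m/day.
t = 1000 / 15.91 = 62.85 days.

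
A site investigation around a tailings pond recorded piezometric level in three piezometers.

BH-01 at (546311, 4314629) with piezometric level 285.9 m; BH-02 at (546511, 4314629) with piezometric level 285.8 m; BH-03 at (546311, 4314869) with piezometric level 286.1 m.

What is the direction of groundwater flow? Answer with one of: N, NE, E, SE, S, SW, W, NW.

∂h/∂x = (285.8 − 285.9) / (546511 − 546311) = -0.0005000
∂h/∂y = (286.1 − 285.9) / (4314869 − 4314629) = +0.0008333
Flow = −∇h = (+0.0005000 east, -0.0008333 north), which points southeast.

SE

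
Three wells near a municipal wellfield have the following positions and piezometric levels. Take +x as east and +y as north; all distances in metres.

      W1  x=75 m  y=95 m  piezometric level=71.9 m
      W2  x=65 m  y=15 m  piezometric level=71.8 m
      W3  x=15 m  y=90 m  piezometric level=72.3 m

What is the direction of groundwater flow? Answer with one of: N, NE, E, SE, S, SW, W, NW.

E

Differences from W1: to W2 (Δx, Δy, Δh) = (-10, -80, -0.1); to W3 = (-60, -5, +0.4).
Solve a·Δx + b·Δy = Δh: det = (-10)·(-5) − (-60)·(-80) = -4750.
∂h/∂x = [(-0.1)·(-5) − (+0.4)·(-80)] / -4750 = -0.006842
∂h/∂y = [(-10)·(+0.4) − (-60)·(-0.1)] / -4750 = +0.002105
Flow = −∇h = (+0.006842 east, -0.002105 north), which points east.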